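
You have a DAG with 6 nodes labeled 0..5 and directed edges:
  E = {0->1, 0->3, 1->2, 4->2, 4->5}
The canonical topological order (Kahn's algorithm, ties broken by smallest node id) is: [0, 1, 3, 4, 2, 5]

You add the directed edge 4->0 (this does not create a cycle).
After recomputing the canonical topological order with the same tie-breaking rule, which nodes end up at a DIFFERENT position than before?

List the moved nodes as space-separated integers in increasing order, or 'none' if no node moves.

Old toposort: [0, 1, 3, 4, 2, 5]
Added edge 4->0
Recompute Kahn (smallest-id tiebreak):
  initial in-degrees: [1, 1, 2, 1, 0, 1]
  ready (indeg=0): [4]
  pop 4: indeg[0]->0; indeg[2]->1; indeg[5]->0 | ready=[0, 5] | order so far=[4]
  pop 0: indeg[1]->0; indeg[3]->0 | ready=[1, 3, 5] | order so far=[4, 0]
  pop 1: indeg[2]->0 | ready=[2, 3, 5] | order so far=[4, 0, 1]
  pop 2: no out-edges | ready=[3, 5] | order so far=[4, 0, 1, 2]
  pop 3: no out-edges | ready=[5] | order so far=[4, 0, 1, 2, 3]
  pop 5: no out-edges | ready=[] | order so far=[4, 0, 1, 2, 3, 5]
New canonical toposort: [4, 0, 1, 2, 3, 5]
Compare positions:
  Node 0: index 0 -> 1 (moved)
  Node 1: index 1 -> 2 (moved)
  Node 2: index 4 -> 3 (moved)
  Node 3: index 2 -> 4 (moved)
  Node 4: index 3 -> 0 (moved)
  Node 5: index 5 -> 5 (same)
Nodes that changed position: 0 1 2 3 4

Answer: 0 1 2 3 4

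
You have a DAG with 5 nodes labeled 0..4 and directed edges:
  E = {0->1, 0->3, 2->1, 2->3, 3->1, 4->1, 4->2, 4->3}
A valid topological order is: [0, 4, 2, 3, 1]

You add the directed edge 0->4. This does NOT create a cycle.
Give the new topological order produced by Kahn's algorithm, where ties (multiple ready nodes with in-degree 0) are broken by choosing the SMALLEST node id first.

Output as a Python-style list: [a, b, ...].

Answer: [0, 4, 2, 3, 1]

Derivation:
Old toposort: [0, 4, 2, 3, 1]
Added edge: 0->4
Position of 0 (0) < position of 4 (1). Old order still valid.
Run Kahn's algorithm (break ties by smallest node id):
  initial in-degrees: [0, 4, 1, 3, 1]
  ready (indeg=0): [0]
  pop 0: indeg[1]->3; indeg[3]->2; indeg[4]->0 | ready=[4] | order so far=[0]
  pop 4: indeg[1]->2; indeg[2]->0; indeg[3]->1 | ready=[2] | order so far=[0, 4]
  pop 2: indeg[1]->1; indeg[3]->0 | ready=[3] | order so far=[0, 4, 2]
  pop 3: indeg[1]->0 | ready=[1] | order so far=[0, 4, 2, 3]
  pop 1: no out-edges | ready=[] | order so far=[0, 4, 2, 3, 1]
  Result: [0, 4, 2, 3, 1]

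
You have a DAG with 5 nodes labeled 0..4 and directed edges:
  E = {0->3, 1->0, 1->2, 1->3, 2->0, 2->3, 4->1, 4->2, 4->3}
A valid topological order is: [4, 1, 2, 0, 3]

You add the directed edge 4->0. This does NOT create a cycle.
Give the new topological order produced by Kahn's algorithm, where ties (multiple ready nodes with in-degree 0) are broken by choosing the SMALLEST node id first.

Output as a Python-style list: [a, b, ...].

Answer: [4, 1, 2, 0, 3]

Derivation:
Old toposort: [4, 1, 2, 0, 3]
Added edge: 4->0
Position of 4 (0) < position of 0 (3). Old order still valid.
Run Kahn's algorithm (break ties by smallest node id):
  initial in-degrees: [3, 1, 2, 4, 0]
  ready (indeg=0): [4]
  pop 4: indeg[0]->2; indeg[1]->0; indeg[2]->1; indeg[3]->3 | ready=[1] | order so far=[4]
  pop 1: indeg[0]->1; indeg[2]->0; indeg[3]->2 | ready=[2] | order so far=[4, 1]
  pop 2: indeg[0]->0; indeg[3]->1 | ready=[0] | order so far=[4, 1, 2]
  pop 0: indeg[3]->0 | ready=[3] | order so far=[4, 1, 2, 0]
  pop 3: no out-edges | ready=[] | order so far=[4, 1, 2, 0, 3]
  Result: [4, 1, 2, 0, 3]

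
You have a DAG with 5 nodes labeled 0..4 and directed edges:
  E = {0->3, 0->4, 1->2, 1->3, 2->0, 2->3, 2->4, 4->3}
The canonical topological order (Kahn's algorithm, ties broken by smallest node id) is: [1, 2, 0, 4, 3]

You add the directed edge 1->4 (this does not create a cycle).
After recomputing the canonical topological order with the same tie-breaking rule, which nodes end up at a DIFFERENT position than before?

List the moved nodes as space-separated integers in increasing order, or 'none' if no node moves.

Answer: none

Derivation:
Old toposort: [1, 2, 0, 4, 3]
Added edge 1->4
Recompute Kahn (smallest-id tiebreak):
  initial in-degrees: [1, 0, 1, 4, 3]
  ready (indeg=0): [1]
  pop 1: indeg[2]->0; indeg[3]->3; indeg[4]->2 | ready=[2] | order so far=[1]
  pop 2: indeg[0]->0; indeg[3]->2; indeg[4]->1 | ready=[0] | order so far=[1, 2]
  pop 0: indeg[3]->1; indeg[4]->0 | ready=[4] | order so far=[1, 2, 0]
  pop 4: indeg[3]->0 | ready=[3] | order so far=[1, 2, 0, 4]
  pop 3: no out-edges | ready=[] | order so far=[1, 2, 0, 4, 3]
New canonical toposort: [1, 2, 0, 4, 3]
Compare positions:
  Node 0: index 2 -> 2 (same)
  Node 1: index 0 -> 0 (same)
  Node 2: index 1 -> 1 (same)
  Node 3: index 4 -> 4 (same)
  Node 4: index 3 -> 3 (same)
Nodes that changed position: none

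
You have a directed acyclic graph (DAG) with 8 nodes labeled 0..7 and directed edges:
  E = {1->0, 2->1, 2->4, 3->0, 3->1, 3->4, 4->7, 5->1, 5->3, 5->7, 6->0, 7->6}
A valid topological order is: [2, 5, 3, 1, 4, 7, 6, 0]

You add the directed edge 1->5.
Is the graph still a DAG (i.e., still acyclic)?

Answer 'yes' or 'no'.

Given toposort: [2, 5, 3, 1, 4, 7, 6, 0]
Position of 1: index 3; position of 5: index 1
New edge 1->5: backward (u after v in old order)
Backward edge: old toposort is now invalid. Check if this creates a cycle.
Does 5 already reach 1? Reachable from 5: [0, 1, 3, 4, 5, 6, 7]. YES -> cycle!
Still a DAG? no

Answer: no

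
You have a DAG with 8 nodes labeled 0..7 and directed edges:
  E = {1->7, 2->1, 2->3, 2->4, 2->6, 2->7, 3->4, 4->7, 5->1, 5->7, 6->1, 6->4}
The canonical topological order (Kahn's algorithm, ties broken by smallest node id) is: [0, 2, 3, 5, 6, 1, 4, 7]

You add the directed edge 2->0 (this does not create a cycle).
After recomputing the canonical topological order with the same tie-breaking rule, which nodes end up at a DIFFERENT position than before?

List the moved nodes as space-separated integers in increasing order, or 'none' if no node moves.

Answer: 0 2

Derivation:
Old toposort: [0, 2, 3, 5, 6, 1, 4, 7]
Added edge 2->0
Recompute Kahn (smallest-id tiebreak):
  initial in-degrees: [1, 3, 0, 1, 3, 0, 1, 4]
  ready (indeg=0): [2, 5]
  pop 2: indeg[0]->0; indeg[1]->2; indeg[3]->0; indeg[4]->2; indeg[6]->0; indeg[7]->3 | ready=[0, 3, 5, 6] | order so far=[2]
  pop 0: no out-edges | ready=[3, 5, 6] | order so far=[2, 0]
  pop 3: indeg[4]->1 | ready=[5, 6] | order so far=[2, 0, 3]
  pop 5: indeg[1]->1; indeg[7]->2 | ready=[6] | order so far=[2, 0, 3, 5]
  pop 6: indeg[1]->0; indeg[4]->0 | ready=[1, 4] | order so far=[2, 0, 3, 5, 6]
  pop 1: indeg[7]->1 | ready=[4] | order so far=[2, 0, 3, 5, 6, 1]
  pop 4: indeg[7]->0 | ready=[7] | order so far=[2, 0, 3, 5, 6, 1, 4]
  pop 7: no out-edges | ready=[] | order so far=[2, 0, 3, 5, 6, 1, 4, 7]
New canonical toposort: [2, 0, 3, 5, 6, 1, 4, 7]
Compare positions:
  Node 0: index 0 -> 1 (moved)
  Node 1: index 5 -> 5 (same)
  Node 2: index 1 -> 0 (moved)
  Node 3: index 2 -> 2 (same)
  Node 4: index 6 -> 6 (same)
  Node 5: index 3 -> 3 (same)
  Node 6: index 4 -> 4 (same)
  Node 7: index 7 -> 7 (same)
Nodes that changed position: 0 2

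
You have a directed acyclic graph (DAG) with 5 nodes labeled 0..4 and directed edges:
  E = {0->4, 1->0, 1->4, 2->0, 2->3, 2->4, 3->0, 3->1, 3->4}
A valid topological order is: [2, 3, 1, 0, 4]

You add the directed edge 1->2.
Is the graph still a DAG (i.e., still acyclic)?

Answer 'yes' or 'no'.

Given toposort: [2, 3, 1, 0, 4]
Position of 1: index 2; position of 2: index 0
New edge 1->2: backward (u after v in old order)
Backward edge: old toposort is now invalid. Check if this creates a cycle.
Does 2 already reach 1? Reachable from 2: [0, 1, 2, 3, 4]. YES -> cycle!
Still a DAG? no

Answer: no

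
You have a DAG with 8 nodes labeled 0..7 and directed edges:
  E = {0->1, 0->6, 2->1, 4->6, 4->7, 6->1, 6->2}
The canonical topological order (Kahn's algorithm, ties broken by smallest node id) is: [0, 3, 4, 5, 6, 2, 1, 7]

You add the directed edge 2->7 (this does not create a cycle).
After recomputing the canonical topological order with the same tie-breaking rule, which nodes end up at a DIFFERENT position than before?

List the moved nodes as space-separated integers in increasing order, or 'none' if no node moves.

Answer: none

Derivation:
Old toposort: [0, 3, 4, 5, 6, 2, 1, 7]
Added edge 2->7
Recompute Kahn (smallest-id tiebreak):
  initial in-degrees: [0, 3, 1, 0, 0, 0, 2, 2]
  ready (indeg=0): [0, 3, 4, 5]
  pop 0: indeg[1]->2; indeg[6]->1 | ready=[3, 4, 5] | order so far=[0]
  pop 3: no out-edges | ready=[4, 5] | order so far=[0, 3]
  pop 4: indeg[6]->0; indeg[7]->1 | ready=[5, 6] | order so far=[0, 3, 4]
  pop 5: no out-edges | ready=[6] | order so far=[0, 3, 4, 5]
  pop 6: indeg[1]->1; indeg[2]->0 | ready=[2] | order so far=[0, 3, 4, 5, 6]
  pop 2: indeg[1]->0; indeg[7]->0 | ready=[1, 7] | order so far=[0, 3, 4, 5, 6, 2]
  pop 1: no out-edges | ready=[7] | order so far=[0, 3, 4, 5, 6, 2, 1]
  pop 7: no out-edges | ready=[] | order so far=[0, 3, 4, 5, 6, 2, 1, 7]
New canonical toposort: [0, 3, 4, 5, 6, 2, 1, 7]
Compare positions:
  Node 0: index 0 -> 0 (same)
  Node 1: index 6 -> 6 (same)
  Node 2: index 5 -> 5 (same)
  Node 3: index 1 -> 1 (same)
  Node 4: index 2 -> 2 (same)
  Node 5: index 3 -> 3 (same)
  Node 6: index 4 -> 4 (same)
  Node 7: index 7 -> 7 (same)
Nodes that changed position: none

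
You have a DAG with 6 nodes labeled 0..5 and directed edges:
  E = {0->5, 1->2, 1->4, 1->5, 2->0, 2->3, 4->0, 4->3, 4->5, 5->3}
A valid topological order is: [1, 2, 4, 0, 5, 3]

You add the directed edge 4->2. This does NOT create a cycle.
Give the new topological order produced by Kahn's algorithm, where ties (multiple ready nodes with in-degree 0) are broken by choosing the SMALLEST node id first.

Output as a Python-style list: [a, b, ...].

Answer: [1, 4, 2, 0, 5, 3]

Derivation:
Old toposort: [1, 2, 4, 0, 5, 3]
Added edge: 4->2
Position of 4 (2) > position of 2 (1). Must reorder: 4 must now come before 2.
Run Kahn's algorithm (break ties by smallest node id):
  initial in-degrees: [2, 0, 2, 3, 1, 3]
  ready (indeg=0): [1]
  pop 1: indeg[2]->1; indeg[4]->0; indeg[5]->2 | ready=[4] | order so far=[1]
  pop 4: indeg[0]->1; indeg[2]->0; indeg[3]->2; indeg[5]->1 | ready=[2] | order so far=[1, 4]
  pop 2: indeg[0]->0; indeg[3]->1 | ready=[0] | order so far=[1, 4, 2]
  pop 0: indeg[5]->0 | ready=[5] | order so far=[1, 4, 2, 0]
  pop 5: indeg[3]->0 | ready=[3] | order so far=[1, 4, 2, 0, 5]
  pop 3: no out-edges | ready=[] | order so far=[1, 4, 2, 0, 5, 3]
  Result: [1, 4, 2, 0, 5, 3]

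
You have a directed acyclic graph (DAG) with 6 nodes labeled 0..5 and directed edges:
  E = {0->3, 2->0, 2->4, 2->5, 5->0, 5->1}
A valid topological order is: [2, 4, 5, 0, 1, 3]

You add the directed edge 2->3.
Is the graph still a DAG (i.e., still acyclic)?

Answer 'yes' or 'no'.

Answer: yes

Derivation:
Given toposort: [2, 4, 5, 0, 1, 3]
Position of 2: index 0; position of 3: index 5
New edge 2->3: forward
Forward edge: respects the existing order. Still a DAG, same toposort still valid.
Still a DAG? yes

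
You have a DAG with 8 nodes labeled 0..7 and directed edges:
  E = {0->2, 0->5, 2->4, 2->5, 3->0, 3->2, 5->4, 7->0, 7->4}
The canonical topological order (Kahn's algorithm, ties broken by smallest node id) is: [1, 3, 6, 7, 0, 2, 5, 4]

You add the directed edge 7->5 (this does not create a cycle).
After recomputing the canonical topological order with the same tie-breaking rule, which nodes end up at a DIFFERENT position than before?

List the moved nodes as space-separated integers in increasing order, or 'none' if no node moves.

Old toposort: [1, 3, 6, 7, 0, 2, 5, 4]
Added edge 7->5
Recompute Kahn (smallest-id tiebreak):
  initial in-degrees: [2, 0, 2, 0, 3, 3, 0, 0]
  ready (indeg=0): [1, 3, 6, 7]
  pop 1: no out-edges | ready=[3, 6, 7] | order so far=[1]
  pop 3: indeg[0]->1; indeg[2]->1 | ready=[6, 7] | order so far=[1, 3]
  pop 6: no out-edges | ready=[7] | order so far=[1, 3, 6]
  pop 7: indeg[0]->0; indeg[4]->2; indeg[5]->2 | ready=[0] | order so far=[1, 3, 6, 7]
  pop 0: indeg[2]->0; indeg[5]->1 | ready=[2] | order so far=[1, 3, 6, 7, 0]
  pop 2: indeg[4]->1; indeg[5]->0 | ready=[5] | order so far=[1, 3, 6, 7, 0, 2]
  pop 5: indeg[4]->0 | ready=[4] | order so far=[1, 3, 6, 7, 0, 2, 5]
  pop 4: no out-edges | ready=[] | order so far=[1, 3, 6, 7, 0, 2, 5, 4]
New canonical toposort: [1, 3, 6, 7, 0, 2, 5, 4]
Compare positions:
  Node 0: index 4 -> 4 (same)
  Node 1: index 0 -> 0 (same)
  Node 2: index 5 -> 5 (same)
  Node 3: index 1 -> 1 (same)
  Node 4: index 7 -> 7 (same)
  Node 5: index 6 -> 6 (same)
  Node 6: index 2 -> 2 (same)
  Node 7: index 3 -> 3 (same)
Nodes that changed position: none

Answer: none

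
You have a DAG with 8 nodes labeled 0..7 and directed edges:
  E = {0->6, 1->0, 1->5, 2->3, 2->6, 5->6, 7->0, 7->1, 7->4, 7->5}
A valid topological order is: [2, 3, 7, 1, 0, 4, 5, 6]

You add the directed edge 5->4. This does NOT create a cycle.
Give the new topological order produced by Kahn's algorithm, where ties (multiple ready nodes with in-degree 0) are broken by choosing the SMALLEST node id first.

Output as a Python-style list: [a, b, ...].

Answer: [2, 3, 7, 1, 0, 5, 4, 6]

Derivation:
Old toposort: [2, 3, 7, 1, 0, 4, 5, 6]
Added edge: 5->4
Position of 5 (6) > position of 4 (5). Must reorder: 5 must now come before 4.
Run Kahn's algorithm (break ties by smallest node id):
  initial in-degrees: [2, 1, 0, 1, 2, 2, 3, 0]
  ready (indeg=0): [2, 7]
  pop 2: indeg[3]->0; indeg[6]->2 | ready=[3, 7] | order so far=[2]
  pop 3: no out-edges | ready=[7] | order so far=[2, 3]
  pop 7: indeg[0]->1; indeg[1]->0; indeg[4]->1; indeg[5]->1 | ready=[1] | order so far=[2, 3, 7]
  pop 1: indeg[0]->0; indeg[5]->0 | ready=[0, 5] | order so far=[2, 3, 7, 1]
  pop 0: indeg[6]->1 | ready=[5] | order so far=[2, 3, 7, 1, 0]
  pop 5: indeg[4]->0; indeg[6]->0 | ready=[4, 6] | order so far=[2, 3, 7, 1, 0, 5]
  pop 4: no out-edges | ready=[6] | order so far=[2, 3, 7, 1, 0, 5, 4]
  pop 6: no out-edges | ready=[] | order so far=[2, 3, 7, 1, 0, 5, 4, 6]
  Result: [2, 3, 7, 1, 0, 5, 4, 6]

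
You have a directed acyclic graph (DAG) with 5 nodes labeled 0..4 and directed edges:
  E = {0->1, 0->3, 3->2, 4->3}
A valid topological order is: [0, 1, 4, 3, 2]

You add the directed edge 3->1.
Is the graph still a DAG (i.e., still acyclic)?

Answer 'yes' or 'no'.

Answer: yes

Derivation:
Given toposort: [0, 1, 4, 3, 2]
Position of 3: index 3; position of 1: index 1
New edge 3->1: backward (u after v in old order)
Backward edge: old toposort is now invalid. Check if this creates a cycle.
Does 1 already reach 3? Reachable from 1: [1]. NO -> still a DAG (reorder needed).
Still a DAG? yes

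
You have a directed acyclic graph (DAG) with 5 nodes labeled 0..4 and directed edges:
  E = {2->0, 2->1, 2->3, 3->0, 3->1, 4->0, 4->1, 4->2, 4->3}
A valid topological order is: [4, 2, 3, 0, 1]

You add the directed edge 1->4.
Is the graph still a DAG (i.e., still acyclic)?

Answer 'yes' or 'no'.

Given toposort: [4, 2, 3, 0, 1]
Position of 1: index 4; position of 4: index 0
New edge 1->4: backward (u after v in old order)
Backward edge: old toposort is now invalid. Check if this creates a cycle.
Does 4 already reach 1? Reachable from 4: [0, 1, 2, 3, 4]. YES -> cycle!
Still a DAG? no

Answer: no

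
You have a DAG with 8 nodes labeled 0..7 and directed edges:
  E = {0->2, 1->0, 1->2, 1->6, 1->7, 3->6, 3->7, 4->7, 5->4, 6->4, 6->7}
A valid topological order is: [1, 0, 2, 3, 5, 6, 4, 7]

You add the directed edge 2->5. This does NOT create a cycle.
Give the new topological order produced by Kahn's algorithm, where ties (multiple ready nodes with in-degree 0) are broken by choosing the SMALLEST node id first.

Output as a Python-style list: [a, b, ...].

Answer: [1, 0, 2, 3, 5, 6, 4, 7]

Derivation:
Old toposort: [1, 0, 2, 3, 5, 6, 4, 7]
Added edge: 2->5
Position of 2 (2) < position of 5 (4). Old order still valid.
Run Kahn's algorithm (break ties by smallest node id):
  initial in-degrees: [1, 0, 2, 0, 2, 1, 2, 4]
  ready (indeg=0): [1, 3]
  pop 1: indeg[0]->0; indeg[2]->1; indeg[6]->1; indeg[7]->3 | ready=[0, 3] | order so far=[1]
  pop 0: indeg[2]->0 | ready=[2, 3] | order so far=[1, 0]
  pop 2: indeg[5]->0 | ready=[3, 5] | order so far=[1, 0, 2]
  pop 3: indeg[6]->0; indeg[7]->2 | ready=[5, 6] | order so far=[1, 0, 2, 3]
  pop 5: indeg[4]->1 | ready=[6] | order so far=[1, 0, 2, 3, 5]
  pop 6: indeg[4]->0; indeg[7]->1 | ready=[4] | order so far=[1, 0, 2, 3, 5, 6]
  pop 4: indeg[7]->0 | ready=[7] | order so far=[1, 0, 2, 3, 5, 6, 4]
  pop 7: no out-edges | ready=[] | order so far=[1, 0, 2, 3, 5, 6, 4, 7]
  Result: [1, 0, 2, 3, 5, 6, 4, 7]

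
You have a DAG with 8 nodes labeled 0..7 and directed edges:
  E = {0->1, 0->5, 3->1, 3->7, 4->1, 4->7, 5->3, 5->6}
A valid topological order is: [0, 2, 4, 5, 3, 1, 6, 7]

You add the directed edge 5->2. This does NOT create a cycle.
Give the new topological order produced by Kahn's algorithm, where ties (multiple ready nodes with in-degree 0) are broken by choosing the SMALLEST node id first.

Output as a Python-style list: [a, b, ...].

Old toposort: [0, 2, 4, 5, 3, 1, 6, 7]
Added edge: 5->2
Position of 5 (3) > position of 2 (1). Must reorder: 5 must now come before 2.
Run Kahn's algorithm (break ties by smallest node id):
  initial in-degrees: [0, 3, 1, 1, 0, 1, 1, 2]
  ready (indeg=0): [0, 4]
  pop 0: indeg[1]->2; indeg[5]->0 | ready=[4, 5] | order so far=[0]
  pop 4: indeg[1]->1; indeg[7]->1 | ready=[5] | order so far=[0, 4]
  pop 5: indeg[2]->0; indeg[3]->0; indeg[6]->0 | ready=[2, 3, 6] | order so far=[0, 4, 5]
  pop 2: no out-edges | ready=[3, 6] | order so far=[0, 4, 5, 2]
  pop 3: indeg[1]->0; indeg[7]->0 | ready=[1, 6, 7] | order so far=[0, 4, 5, 2, 3]
  pop 1: no out-edges | ready=[6, 7] | order so far=[0, 4, 5, 2, 3, 1]
  pop 6: no out-edges | ready=[7] | order so far=[0, 4, 5, 2, 3, 1, 6]
  pop 7: no out-edges | ready=[] | order so far=[0, 4, 5, 2, 3, 1, 6, 7]
  Result: [0, 4, 5, 2, 3, 1, 6, 7]

Answer: [0, 4, 5, 2, 3, 1, 6, 7]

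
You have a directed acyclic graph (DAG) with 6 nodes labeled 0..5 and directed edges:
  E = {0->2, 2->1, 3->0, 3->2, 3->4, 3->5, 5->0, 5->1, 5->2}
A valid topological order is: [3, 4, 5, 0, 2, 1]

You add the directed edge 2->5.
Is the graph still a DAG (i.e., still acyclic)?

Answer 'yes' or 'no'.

Answer: no

Derivation:
Given toposort: [3, 4, 5, 0, 2, 1]
Position of 2: index 4; position of 5: index 2
New edge 2->5: backward (u after v in old order)
Backward edge: old toposort is now invalid. Check if this creates a cycle.
Does 5 already reach 2? Reachable from 5: [0, 1, 2, 5]. YES -> cycle!
Still a DAG? no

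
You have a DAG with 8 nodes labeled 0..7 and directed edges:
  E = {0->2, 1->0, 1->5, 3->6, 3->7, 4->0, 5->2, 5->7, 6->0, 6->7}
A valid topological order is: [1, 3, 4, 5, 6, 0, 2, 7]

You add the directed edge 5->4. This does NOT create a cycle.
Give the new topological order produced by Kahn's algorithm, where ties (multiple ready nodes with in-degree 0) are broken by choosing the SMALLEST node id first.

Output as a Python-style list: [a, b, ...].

Answer: [1, 3, 5, 4, 6, 0, 2, 7]

Derivation:
Old toposort: [1, 3, 4, 5, 6, 0, 2, 7]
Added edge: 5->4
Position of 5 (3) > position of 4 (2). Must reorder: 5 must now come before 4.
Run Kahn's algorithm (break ties by smallest node id):
  initial in-degrees: [3, 0, 2, 0, 1, 1, 1, 3]
  ready (indeg=0): [1, 3]
  pop 1: indeg[0]->2; indeg[5]->0 | ready=[3, 5] | order so far=[1]
  pop 3: indeg[6]->0; indeg[7]->2 | ready=[5, 6] | order so far=[1, 3]
  pop 5: indeg[2]->1; indeg[4]->0; indeg[7]->1 | ready=[4, 6] | order so far=[1, 3, 5]
  pop 4: indeg[0]->1 | ready=[6] | order so far=[1, 3, 5, 4]
  pop 6: indeg[0]->0; indeg[7]->0 | ready=[0, 7] | order so far=[1, 3, 5, 4, 6]
  pop 0: indeg[2]->0 | ready=[2, 7] | order so far=[1, 3, 5, 4, 6, 0]
  pop 2: no out-edges | ready=[7] | order so far=[1, 3, 5, 4, 6, 0, 2]
  pop 7: no out-edges | ready=[] | order so far=[1, 3, 5, 4, 6, 0, 2, 7]
  Result: [1, 3, 5, 4, 6, 0, 2, 7]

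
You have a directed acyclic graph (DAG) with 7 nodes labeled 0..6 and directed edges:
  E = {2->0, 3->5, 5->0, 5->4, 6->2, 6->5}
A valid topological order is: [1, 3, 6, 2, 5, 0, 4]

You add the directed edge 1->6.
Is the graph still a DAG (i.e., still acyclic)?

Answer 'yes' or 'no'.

Answer: yes

Derivation:
Given toposort: [1, 3, 6, 2, 5, 0, 4]
Position of 1: index 0; position of 6: index 2
New edge 1->6: forward
Forward edge: respects the existing order. Still a DAG, same toposort still valid.
Still a DAG? yes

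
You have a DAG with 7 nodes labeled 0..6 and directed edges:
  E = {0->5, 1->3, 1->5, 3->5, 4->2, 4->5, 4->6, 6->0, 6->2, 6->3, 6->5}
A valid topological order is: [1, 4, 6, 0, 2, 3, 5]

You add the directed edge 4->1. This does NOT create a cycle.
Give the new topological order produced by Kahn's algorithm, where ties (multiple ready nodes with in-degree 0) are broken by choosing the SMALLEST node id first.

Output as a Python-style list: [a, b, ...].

Old toposort: [1, 4, 6, 0, 2, 3, 5]
Added edge: 4->1
Position of 4 (1) > position of 1 (0). Must reorder: 4 must now come before 1.
Run Kahn's algorithm (break ties by smallest node id):
  initial in-degrees: [1, 1, 2, 2, 0, 5, 1]
  ready (indeg=0): [4]
  pop 4: indeg[1]->0; indeg[2]->1; indeg[5]->4; indeg[6]->0 | ready=[1, 6] | order so far=[4]
  pop 1: indeg[3]->1; indeg[5]->3 | ready=[6] | order so far=[4, 1]
  pop 6: indeg[0]->0; indeg[2]->0; indeg[3]->0; indeg[5]->2 | ready=[0, 2, 3] | order so far=[4, 1, 6]
  pop 0: indeg[5]->1 | ready=[2, 3] | order so far=[4, 1, 6, 0]
  pop 2: no out-edges | ready=[3] | order so far=[4, 1, 6, 0, 2]
  pop 3: indeg[5]->0 | ready=[5] | order so far=[4, 1, 6, 0, 2, 3]
  pop 5: no out-edges | ready=[] | order so far=[4, 1, 6, 0, 2, 3, 5]
  Result: [4, 1, 6, 0, 2, 3, 5]

Answer: [4, 1, 6, 0, 2, 3, 5]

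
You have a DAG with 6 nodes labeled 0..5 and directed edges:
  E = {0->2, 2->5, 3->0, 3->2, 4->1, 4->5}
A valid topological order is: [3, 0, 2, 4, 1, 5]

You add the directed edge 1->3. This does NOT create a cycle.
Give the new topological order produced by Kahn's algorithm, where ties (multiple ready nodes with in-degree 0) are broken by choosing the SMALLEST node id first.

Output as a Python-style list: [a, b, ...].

Answer: [4, 1, 3, 0, 2, 5]

Derivation:
Old toposort: [3, 0, 2, 4, 1, 5]
Added edge: 1->3
Position of 1 (4) > position of 3 (0). Must reorder: 1 must now come before 3.
Run Kahn's algorithm (break ties by smallest node id):
  initial in-degrees: [1, 1, 2, 1, 0, 2]
  ready (indeg=0): [4]
  pop 4: indeg[1]->0; indeg[5]->1 | ready=[1] | order so far=[4]
  pop 1: indeg[3]->0 | ready=[3] | order so far=[4, 1]
  pop 3: indeg[0]->0; indeg[2]->1 | ready=[0] | order so far=[4, 1, 3]
  pop 0: indeg[2]->0 | ready=[2] | order so far=[4, 1, 3, 0]
  pop 2: indeg[5]->0 | ready=[5] | order so far=[4, 1, 3, 0, 2]
  pop 5: no out-edges | ready=[] | order so far=[4, 1, 3, 0, 2, 5]
  Result: [4, 1, 3, 0, 2, 5]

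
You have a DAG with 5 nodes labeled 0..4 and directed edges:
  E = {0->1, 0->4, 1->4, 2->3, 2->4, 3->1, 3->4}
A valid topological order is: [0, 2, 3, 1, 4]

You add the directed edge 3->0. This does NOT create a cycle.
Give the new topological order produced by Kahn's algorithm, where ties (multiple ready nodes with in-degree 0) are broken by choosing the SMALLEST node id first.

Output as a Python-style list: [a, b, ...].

Old toposort: [0, 2, 3, 1, 4]
Added edge: 3->0
Position of 3 (2) > position of 0 (0). Must reorder: 3 must now come before 0.
Run Kahn's algorithm (break ties by smallest node id):
  initial in-degrees: [1, 2, 0, 1, 4]
  ready (indeg=0): [2]
  pop 2: indeg[3]->0; indeg[4]->3 | ready=[3] | order so far=[2]
  pop 3: indeg[0]->0; indeg[1]->1; indeg[4]->2 | ready=[0] | order so far=[2, 3]
  pop 0: indeg[1]->0; indeg[4]->1 | ready=[1] | order so far=[2, 3, 0]
  pop 1: indeg[4]->0 | ready=[4] | order so far=[2, 3, 0, 1]
  pop 4: no out-edges | ready=[] | order so far=[2, 3, 0, 1, 4]
  Result: [2, 3, 0, 1, 4]

Answer: [2, 3, 0, 1, 4]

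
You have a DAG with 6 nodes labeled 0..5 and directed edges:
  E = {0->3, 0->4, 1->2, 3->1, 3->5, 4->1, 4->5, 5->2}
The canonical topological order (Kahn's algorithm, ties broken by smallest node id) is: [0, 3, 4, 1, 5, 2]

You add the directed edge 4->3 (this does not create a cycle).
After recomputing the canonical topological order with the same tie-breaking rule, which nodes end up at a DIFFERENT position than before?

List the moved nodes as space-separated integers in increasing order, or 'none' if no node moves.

Old toposort: [0, 3, 4, 1, 5, 2]
Added edge 4->3
Recompute Kahn (smallest-id tiebreak):
  initial in-degrees: [0, 2, 2, 2, 1, 2]
  ready (indeg=0): [0]
  pop 0: indeg[3]->1; indeg[4]->0 | ready=[4] | order so far=[0]
  pop 4: indeg[1]->1; indeg[3]->0; indeg[5]->1 | ready=[3] | order so far=[0, 4]
  pop 3: indeg[1]->0; indeg[5]->0 | ready=[1, 5] | order so far=[0, 4, 3]
  pop 1: indeg[2]->1 | ready=[5] | order so far=[0, 4, 3, 1]
  pop 5: indeg[2]->0 | ready=[2] | order so far=[0, 4, 3, 1, 5]
  pop 2: no out-edges | ready=[] | order so far=[0, 4, 3, 1, 5, 2]
New canonical toposort: [0, 4, 3, 1, 5, 2]
Compare positions:
  Node 0: index 0 -> 0 (same)
  Node 1: index 3 -> 3 (same)
  Node 2: index 5 -> 5 (same)
  Node 3: index 1 -> 2 (moved)
  Node 4: index 2 -> 1 (moved)
  Node 5: index 4 -> 4 (same)
Nodes that changed position: 3 4

Answer: 3 4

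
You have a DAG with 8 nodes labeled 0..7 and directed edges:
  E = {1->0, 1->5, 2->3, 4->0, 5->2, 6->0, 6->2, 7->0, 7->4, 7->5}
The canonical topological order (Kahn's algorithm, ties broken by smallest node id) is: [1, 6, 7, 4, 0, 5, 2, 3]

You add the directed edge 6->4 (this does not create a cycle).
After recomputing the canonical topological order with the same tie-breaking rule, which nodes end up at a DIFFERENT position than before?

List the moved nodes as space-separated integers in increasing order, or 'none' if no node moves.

Answer: none

Derivation:
Old toposort: [1, 6, 7, 4, 0, 5, 2, 3]
Added edge 6->4
Recompute Kahn (smallest-id tiebreak):
  initial in-degrees: [4, 0, 2, 1, 2, 2, 0, 0]
  ready (indeg=0): [1, 6, 7]
  pop 1: indeg[0]->3; indeg[5]->1 | ready=[6, 7] | order so far=[1]
  pop 6: indeg[0]->2; indeg[2]->1; indeg[4]->1 | ready=[7] | order so far=[1, 6]
  pop 7: indeg[0]->1; indeg[4]->0; indeg[5]->0 | ready=[4, 5] | order so far=[1, 6, 7]
  pop 4: indeg[0]->0 | ready=[0, 5] | order so far=[1, 6, 7, 4]
  pop 0: no out-edges | ready=[5] | order so far=[1, 6, 7, 4, 0]
  pop 5: indeg[2]->0 | ready=[2] | order so far=[1, 6, 7, 4, 0, 5]
  pop 2: indeg[3]->0 | ready=[3] | order so far=[1, 6, 7, 4, 0, 5, 2]
  pop 3: no out-edges | ready=[] | order so far=[1, 6, 7, 4, 0, 5, 2, 3]
New canonical toposort: [1, 6, 7, 4, 0, 5, 2, 3]
Compare positions:
  Node 0: index 4 -> 4 (same)
  Node 1: index 0 -> 0 (same)
  Node 2: index 6 -> 6 (same)
  Node 3: index 7 -> 7 (same)
  Node 4: index 3 -> 3 (same)
  Node 5: index 5 -> 5 (same)
  Node 6: index 1 -> 1 (same)
  Node 7: index 2 -> 2 (same)
Nodes that changed position: none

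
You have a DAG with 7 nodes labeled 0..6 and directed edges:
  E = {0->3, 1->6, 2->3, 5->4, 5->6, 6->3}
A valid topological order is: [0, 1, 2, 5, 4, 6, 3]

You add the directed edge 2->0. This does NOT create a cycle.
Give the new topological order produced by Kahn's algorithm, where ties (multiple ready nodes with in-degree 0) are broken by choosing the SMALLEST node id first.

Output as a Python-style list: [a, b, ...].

Old toposort: [0, 1, 2, 5, 4, 6, 3]
Added edge: 2->0
Position of 2 (2) > position of 0 (0). Must reorder: 2 must now come before 0.
Run Kahn's algorithm (break ties by smallest node id):
  initial in-degrees: [1, 0, 0, 3, 1, 0, 2]
  ready (indeg=0): [1, 2, 5]
  pop 1: indeg[6]->1 | ready=[2, 5] | order so far=[1]
  pop 2: indeg[0]->0; indeg[3]->2 | ready=[0, 5] | order so far=[1, 2]
  pop 0: indeg[3]->1 | ready=[5] | order so far=[1, 2, 0]
  pop 5: indeg[4]->0; indeg[6]->0 | ready=[4, 6] | order so far=[1, 2, 0, 5]
  pop 4: no out-edges | ready=[6] | order so far=[1, 2, 0, 5, 4]
  pop 6: indeg[3]->0 | ready=[3] | order so far=[1, 2, 0, 5, 4, 6]
  pop 3: no out-edges | ready=[] | order so far=[1, 2, 0, 5, 4, 6, 3]
  Result: [1, 2, 0, 5, 4, 6, 3]

Answer: [1, 2, 0, 5, 4, 6, 3]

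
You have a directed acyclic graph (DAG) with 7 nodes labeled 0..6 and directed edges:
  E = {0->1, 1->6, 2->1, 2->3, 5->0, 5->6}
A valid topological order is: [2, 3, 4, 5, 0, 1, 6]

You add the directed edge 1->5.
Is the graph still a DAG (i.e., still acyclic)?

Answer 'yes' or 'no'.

Given toposort: [2, 3, 4, 5, 0, 1, 6]
Position of 1: index 5; position of 5: index 3
New edge 1->5: backward (u after v in old order)
Backward edge: old toposort is now invalid. Check if this creates a cycle.
Does 5 already reach 1? Reachable from 5: [0, 1, 5, 6]. YES -> cycle!
Still a DAG? no

Answer: no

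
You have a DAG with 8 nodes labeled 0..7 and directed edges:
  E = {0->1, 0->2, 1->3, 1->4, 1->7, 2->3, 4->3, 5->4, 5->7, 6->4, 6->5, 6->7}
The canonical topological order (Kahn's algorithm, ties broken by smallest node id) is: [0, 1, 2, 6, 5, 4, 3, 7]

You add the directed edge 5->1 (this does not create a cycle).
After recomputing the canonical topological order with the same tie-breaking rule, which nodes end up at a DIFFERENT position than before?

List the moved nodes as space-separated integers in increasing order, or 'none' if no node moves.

Answer: 1 2 5 6

Derivation:
Old toposort: [0, 1, 2, 6, 5, 4, 3, 7]
Added edge 5->1
Recompute Kahn (smallest-id tiebreak):
  initial in-degrees: [0, 2, 1, 3, 3, 1, 0, 3]
  ready (indeg=0): [0, 6]
  pop 0: indeg[1]->1; indeg[2]->0 | ready=[2, 6] | order so far=[0]
  pop 2: indeg[3]->2 | ready=[6] | order so far=[0, 2]
  pop 6: indeg[4]->2; indeg[5]->0; indeg[7]->2 | ready=[5] | order so far=[0, 2, 6]
  pop 5: indeg[1]->0; indeg[4]->1; indeg[7]->1 | ready=[1] | order so far=[0, 2, 6, 5]
  pop 1: indeg[3]->1; indeg[4]->0; indeg[7]->0 | ready=[4, 7] | order so far=[0, 2, 6, 5, 1]
  pop 4: indeg[3]->0 | ready=[3, 7] | order so far=[0, 2, 6, 5, 1, 4]
  pop 3: no out-edges | ready=[7] | order so far=[0, 2, 6, 5, 1, 4, 3]
  pop 7: no out-edges | ready=[] | order so far=[0, 2, 6, 5, 1, 4, 3, 7]
New canonical toposort: [0, 2, 6, 5, 1, 4, 3, 7]
Compare positions:
  Node 0: index 0 -> 0 (same)
  Node 1: index 1 -> 4 (moved)
  Node 2: index 2 -> 1 (moved)
  Node 3: index 6 -> 6 (same)
  Node 4: index 5 -> 5 (same)
  Node 5: index 4 -> 3 (moved)
  Node 6: index 3 -> 2 (moved)
  Node 7: index 7 -> 7 (same)
Nodes that changed position: 1 2 5 6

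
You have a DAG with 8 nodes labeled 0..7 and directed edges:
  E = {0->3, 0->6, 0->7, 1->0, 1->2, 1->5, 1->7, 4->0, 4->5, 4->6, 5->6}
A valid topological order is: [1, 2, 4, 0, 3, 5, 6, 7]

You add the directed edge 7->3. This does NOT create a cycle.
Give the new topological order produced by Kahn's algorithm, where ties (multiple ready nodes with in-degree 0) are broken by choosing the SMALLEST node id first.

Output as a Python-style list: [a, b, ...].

Answer: [1, 2, 4, 0, 5, 6, 7, 3]

Derivation:
Old toposort: [1, 2, 4, 0, 3, 5, 6, 7]
Added edge: 7->3
Position of 7 (7) > position of 3 (4). Must reorder: 7 must now come before 3.
Run Kahn's algorithm (break ties by smallest node id):
  initial in-degrees: [2, 0, 1, 2, 0, 2, 3, 2]
  ready (indeg=0): [1, 4]
  pop 1: indeg[0]->1; indeg[2]->0; indeg[5]->1; indeg[7]->1 | ready=[2, 4] | order so far=[1]
  pop 2: no out-edges | ready=[4] | order so far=[1, 2]
  pop 4: indeg[0]->0; indeg[5]->0; indeg[6]->2 | ready=[0, 5] | order so far=[1, 2, 4]
  pop 0: indeg[3]->1; indeg[6]->1; indeg[7]->0 | ready=[5, 7] | order so far=[1, 2, 4, 0]
  pop 5: indeg[6]->0 | ready=[6, 7] | order so far=[1, 2, 4, 0, 5]
  pop 6: no out-edges | ready=[7] | order so far=[1, 2, 4, 0, 5, 6]
  pop 7: indeg[3]->0 | ready=[3] | order so far=[1, 2, 4, 0, 5, 6, 7]
  pop 3: no out-edges | ready=[] | order so far=[1, 2, 4, 0, 5, 6, 7, 3]
  Result: [1, 2, 4, 0, 5, 6, 7, 3]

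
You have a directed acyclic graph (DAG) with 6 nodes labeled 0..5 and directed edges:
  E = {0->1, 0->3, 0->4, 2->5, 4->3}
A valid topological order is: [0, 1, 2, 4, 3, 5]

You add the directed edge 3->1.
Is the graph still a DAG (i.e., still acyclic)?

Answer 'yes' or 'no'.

Answer: yes

Derivation:
Given toposort: [0, 1, 2, 4, 3, 5]
Position of 3: index 4; position of 1: index 1
New edge 3->1: backward (u after v in old order)
Backward edge: old toposort is now invalid. Check if this creates a cycle.
Does 1 already reach 3? Reachable from 1: [1]. NO -> still a DAG (reorder needed).
Still a DAG? yes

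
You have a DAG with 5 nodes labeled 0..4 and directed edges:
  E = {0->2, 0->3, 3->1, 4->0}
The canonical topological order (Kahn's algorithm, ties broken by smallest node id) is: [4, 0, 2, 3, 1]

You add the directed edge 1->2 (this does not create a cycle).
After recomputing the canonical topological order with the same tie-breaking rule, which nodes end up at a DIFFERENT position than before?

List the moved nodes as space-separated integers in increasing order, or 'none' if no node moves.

Answer: 1 2 3

Derivation:
Old toposort: [4, 0, 2, 3, 1]
Added edge 1->2
Recompute Kahn (smallest-id tiebreak):
  initial in-degrees: [1, 1, 2, 1, 0]
  ready (indeg=0): [4]
  pop 4: indeg[0]->0 | ready=[0] | order so far=[4]
  pop 0: indeg[2]->1; indeg[3]->0 | ready=[3] | order so far=[4, 0]
  pop 3: indeg[1]->0 | ready=[1] | order so far=[4, 0, 3]
  pop 1: indeg[2]->0 | ready=[2] | order so far=[4, 0, 3, 1]
  pop 2: no out-edges | ready=[] | order so far=[4, 0, 3, 1, 2]
New canonical toposort: [4, 0, 3, 1, 2]
Compare positions:
  Node 0: index 1 -> 1 (same)
  Node 1: index 4 -> 3 (moved)
  Node 2: index 2 -> 4 (moved)
  Node 3: index 3 -> 2 (moved)
  Node 4: index 0 -> 0 (same)
Nodes that changed position: 1 2 3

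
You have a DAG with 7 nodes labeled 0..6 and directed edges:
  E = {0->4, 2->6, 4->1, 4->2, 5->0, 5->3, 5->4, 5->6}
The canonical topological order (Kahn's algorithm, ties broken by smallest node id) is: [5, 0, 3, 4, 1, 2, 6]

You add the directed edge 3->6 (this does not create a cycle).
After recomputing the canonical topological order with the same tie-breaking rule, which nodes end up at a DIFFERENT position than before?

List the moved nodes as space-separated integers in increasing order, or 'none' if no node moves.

Old toposort: [5, 0, 3, 4, 1, 2, 6]
Added edge 3->6
Recompute Kahn (smallest-id tiebreak):
  initial in-degrees: [1, 1, 1, 1, 2, 0, 3]
  ready (indeg=0): [5]
  pop 5: indeg[0]->0; indeg[3]->0; indeg[4]->1; indeg[6]->2 | ready=[0, 3] | order so far=[5]
  pop 0: indeg[4]->0 | ready=[3, 4] | order so far=[5, 0]
  pop 3: indeg[6]->1 | ready=[4] | order so far=[5, 0, 3]
  pop 4: indeg[1]->0; indeg[2]->0 | ready=[1, 2] | order so far=[5, 0, 3, 4]
  pop 1: no out-edges | ready=[2] | order so far=[5, 0, 3, 4, 1]
  pop 2: indeg[6]->0 | ready=[6] | order so far=[5, 0, 3, 4, 1, 2]
  pop 6: no out-edges | ready=[] | order so far=[5, 0, 3, 4, 1, 2, 6]
New canonical toposort: [5, 0, 3, 4, 1, 2, 6]
Compare positions:
  Node 0: index 1 -> 1 (same)
  Node 1: index 4 -> 4 (same)
  Node 2: index 5 -> 5 (same)
  Node 3: index 2 -> 2 (same)
  Node 4: index 3 -> 3 (same)
  Node 5: index 0 -> 0 (same)
  Node 6: index 6 -> 6 (same)
Nodes that changed position: none

Answer: none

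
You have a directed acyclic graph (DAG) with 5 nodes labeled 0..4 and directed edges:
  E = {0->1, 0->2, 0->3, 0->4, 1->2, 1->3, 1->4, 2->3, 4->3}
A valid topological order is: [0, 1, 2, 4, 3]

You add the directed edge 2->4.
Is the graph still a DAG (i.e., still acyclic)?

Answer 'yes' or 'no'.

Given toposort: [0, 1, 2, 4, 3]
Position of 2: index 2; position of 4: index 3
New edge 2->4: forward
Forward edge: respects the existing order. Still a DAG, same toposort still valid.
Still a DAG? yes

Answer: yes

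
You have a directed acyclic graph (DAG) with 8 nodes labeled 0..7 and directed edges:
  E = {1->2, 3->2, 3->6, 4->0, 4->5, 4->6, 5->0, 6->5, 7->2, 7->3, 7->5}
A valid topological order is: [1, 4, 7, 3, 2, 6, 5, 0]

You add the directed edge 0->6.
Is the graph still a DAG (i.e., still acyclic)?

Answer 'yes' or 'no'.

Given toposort: [1, 4, 7, 3, 2, 6, 5, 0]
Position of 0: index 7; position of 6: index 5
New edge 0->6: backward (u after v in old order)
Backward edge: old toposort is now invalid. Check if this creates a cycle.
Does 6 already reach 0? Reachable from 6: [0, 5, 6]. YES -> cycle!
Still a DAG? no

Answer: no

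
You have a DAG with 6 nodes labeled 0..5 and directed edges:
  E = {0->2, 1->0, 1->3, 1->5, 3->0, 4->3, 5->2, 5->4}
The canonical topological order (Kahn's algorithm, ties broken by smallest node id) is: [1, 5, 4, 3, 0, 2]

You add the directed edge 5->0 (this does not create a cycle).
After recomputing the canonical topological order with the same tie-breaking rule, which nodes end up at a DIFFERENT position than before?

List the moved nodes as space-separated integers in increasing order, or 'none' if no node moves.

Answer: none

Derivation:
Old toposort: [1, 5, 4, 3, 0, 2]
Added edge 5->0
Recompute Kahn (smallest-id tiebreak):
  initial in-degrees: [3, 0, 2, 2, 1, 1]
  ready (indeg=0): [1]
  pop 1: indeg[0]->2; indeg[3]->1; indeg[5]->0 | ready=[5] | order so far=[1]
  pop 5: indeg[0]->1; indeg[2]->1; indeg[4]->0 | ready=[4] | order so far=[1, 5]
  pop 4: indeg[3]->0 | ready=[3] | order so far=[1, 5, 4]
  pop 3: indeg[0]->0 | ready=[0] | order so far=[1, 5, 4, 3]
  pop 0: indeg[2]->0 | ready=[2] | order so far=[1, 5, 4, 3, 0]
  pop 2: no out-edges | ready=[] | order so far=[1, 5, 4, 3, 0, 2]
New canonical toposort: [1, 5, 4, 3, 0, 2]
Compare positions:
  Node 0: index 4 -> 4 (same)
  Node 1: index 0 -> 0 (same)
  Node 2: index 5 -> 5 (same)
  Node 3: index 3 -> 3 (same)
  Node 4: index 2 -> 2 (same)
  Node 5: index 1 -> 1 (same)
Nodes that changed position: none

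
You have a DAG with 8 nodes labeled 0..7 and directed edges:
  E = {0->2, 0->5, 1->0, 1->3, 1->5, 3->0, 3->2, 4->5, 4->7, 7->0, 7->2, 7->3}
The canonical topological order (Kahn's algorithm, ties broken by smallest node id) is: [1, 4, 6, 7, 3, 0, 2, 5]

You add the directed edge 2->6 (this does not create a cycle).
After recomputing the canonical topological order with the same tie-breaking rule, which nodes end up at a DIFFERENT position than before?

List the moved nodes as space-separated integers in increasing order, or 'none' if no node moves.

Old toposort: [1, 4, 6, 7, 3, 0, 2, 5]
Added edge 2->6
Recompute Kahn (smallest-id tiebreak):
  initial in-degrees: [3, 0, 3, 2, 0, 3, 1, 1]
  ready (indeg=0): [1, 4]
  pop 1: indeg[0]->2; indeg[3]->1; indeg[5]->2 | ready=[4] | order so far=[1]
  pop 4: indeg[5]->1; indeg[7]->0 | ready=[7] | order so far=[1, 4]
  pop 7: indeg[0]->1; indeg[2]->2; indeg[3]->0 | ready=[3] | order so far=[1, 4, 7]
  pop 3: indeg[0]->0; indeg[2]->1 | ready=[0] | order so far=[1, 4, 7, 3]
  pop 0: indeg[2]->0; indeg[5]->0 | ready=[2, 5] | order so far=[1, 4, 7, 3, 0]
  pop 2: indeg[6]->0 | ready=[5, 6] | order so far=[1, 4, 7, 3, 0, 2]
  pop 5: no out-edges | ready=[6] | order so far=[1, 4, 7, 3, 0, 2, 5]
  pop 6: no out-edges | ready=[] | order so far=[1, 4, 7, 3, 0, 2, 5, 6]
New canonical toposort: [1, 4, 7, 3, 0, 2, 5, 6]
Compare positions:
  Node 0: index 5 -> 4 (moved)
  Node 1: index 0 -> 0 (same)
  Node 2: index 6 -> 5 (moved)
  Node 3: index 4 -> 3 (moved)
  Node 4: index 1 -> 1 (same)
  Node 5: index 7 -> 6 (moved)
  Node 6: index 2 -> 7 (moved)
  Node 7: index 3 -> 2 (moved)
Nodes that changed position: 0 2 3 5 6 7

Answer: 0 2 3 5 6 7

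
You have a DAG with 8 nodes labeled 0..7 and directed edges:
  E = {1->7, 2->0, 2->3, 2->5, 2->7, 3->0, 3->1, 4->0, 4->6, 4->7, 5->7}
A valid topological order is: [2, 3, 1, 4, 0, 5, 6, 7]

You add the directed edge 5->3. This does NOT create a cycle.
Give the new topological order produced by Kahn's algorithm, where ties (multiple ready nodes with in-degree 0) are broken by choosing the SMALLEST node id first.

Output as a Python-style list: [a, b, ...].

Old toposort: [2, 3, 1, 4, 0, 5, 6, 7]
Added edge: 5->3
Position of 5 (5) > position of 3 (1). Must reorder: 5 must now come before 3.
Run Kahn's algorithm (break ties by smallest node id):
  initial in-degrees: [3, 1, 0, 2, 0, 1, 1, 4]
  ready (indeg=0): [2, 4]
  pop 2: indeg[0]->2; indeg[3]->1; indeg[5]->0; indeg[7]->3 | ready=[4, 5] | order so far=[2]
  pop 4: indeg[0]->1; indeg[6]->0; indeg[7]->2 | ready=[5, 6] | order so far=[2, 4]
  pop 5: indeg[3]->0; indeg[7]->1 | ready=[3, 6] | order so far=[2, 4, 5]
  pop 3: indeg[0]->0; indeg[1]->0 | ready=[0, 1, 6] | order so far=[2, 4, 5, 3]
  pop 0: no out-edges | ready=[1, 6] | order so far=[2, 4, 5, 3, 0]
  pop 1: indeg[7]->0 | ready=[6, 7] | order so far=[2, 4, 5, 3, 0, 1]
  pop 6: no out-edges | ready=[7] | order so far=[2, 4, 5, 3, 0, 1, 6]
  pop 7: no out-edges | ready=[] | order so far=[2, 4, 5, 3, 0, 1, 6, 7]
  Result: [2, 4, 5, 3, 0, 1, 6, 7]

Answer: [2, 4, 5, 3, 0, 1, 6, 7]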